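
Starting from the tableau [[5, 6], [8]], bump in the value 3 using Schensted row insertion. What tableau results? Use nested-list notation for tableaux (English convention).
In row 1, 3 replaces 5 (the leftmost entry greater than 3); 5 is bumped to row 2. In row 2, 5 replaces 8 (the leftmost entry greater than 5); 8 is bumped to row 3. 8 starts a new row 3. The new tableau is [[3, 6], [5], [8]].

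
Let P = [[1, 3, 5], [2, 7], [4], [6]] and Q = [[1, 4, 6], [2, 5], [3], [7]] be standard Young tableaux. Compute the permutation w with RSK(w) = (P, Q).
Reverse the RSK construction: for i from n down to 1, find the cell of Q containing i, remove the entry at that cell from P, and reverse-bump it up through P; the value ejected from row 1 is w(i).

Step i=7: Q has 7 at row 4, column 1; remove 6 from row 4 of P and reverse-bump: 6 enters row 3 and ejects 4; 4 enters row 2 and ejects 2; 2 enters row 1 and ejects 1. So w(7) = 1. P is now [[2, 3, 5], [4, 7], [6]].
Step i=6: Q has 6 at row 1, column 3; remove that cell from P, ejecting 5. So w(6) = 5. P is now [[2, 3], [4, 7], [6]].
Step i=5: Q has 5 at row 2, column 2; remove 7 from row 2 of P and reverse-bump: 7 enters row 1 and ejects 3. So w(5) = 3. P is now [[2, 7], [4], [6]].
Step i=4: Q has 4 at row 1, column 2; remove that cell from P, ejecting 7. So w(4) = 7. P is now [[2], [4], [6]].
Step i=3: Q has 3 at row 3, column 1; remove 6 from row 3 of P and reverse-bump: 6 enters row 2 and ejects 4; 4 enters row 1 and ejects 2. So w(3) = 2. P is now [[4], [6]].
Step i=2: Q has 2 at row 2, column 1; remove 6 from row 2 of P and reverse-bump: 6 enters row 1 and ejects 4. So w(2) = 4. P is now [[6]].
Step i=1: Q has 1 at row 1, column 1; remove that cell from P, ejecting 6. So w(1) = 6. P is now [].

So w = 6 4 2 7 3 5 1.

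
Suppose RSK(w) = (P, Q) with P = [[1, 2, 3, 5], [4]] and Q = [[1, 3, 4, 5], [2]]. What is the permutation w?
4 1 2 3 5

Reverse the RSK construction: for i from n down to 1, find the cell of Q containing i, remove the entry at that cell from P, and reverse-bump it up through P; the value ejected from row 1 is w(i).

Step i=5: Q has 5 at row 1, column 4; remove that cell from P, ejecting 5. So w(5) = 5. P is now [[1, 2, 3], [4]].
Step i=4: Q has 4 at row 1, column 3; remove that cell from P, ejecting 3. So w(4) = 3. P is now [[1, 2], [4]].
Step i=3: Q has 3 at row 1, column 2; remove that cell from P, ejecting 2. So w(3) = 2. P is now [[1], [4]].
Step i=2: Q has 2 at row 2, column 1; remove 4 from row 2 of P and reverse-bump: 4 enters row 1 and ejects 1. So w(2) = 1. P is now [[4]].
Step i=1: Q has 1 at row 1, column 1; remove that cell from P, ejecting 4. So w(1) = 4. P is now [].

So w = 4 1 2 3 5.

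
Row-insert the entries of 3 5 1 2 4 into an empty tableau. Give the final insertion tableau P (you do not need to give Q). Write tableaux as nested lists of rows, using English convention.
Insert 3: appended to row 1. P = [[3]].
Insert 5: appended to row 1. P = [[3, 5]].
Insert 1: 1 bumps 3 from row 1; 3 starts row 2. P = [[1, 5], [3]].
Insert 2: 2 bumps 5 from row 1; 5 appends to row 2. P = [[1, 2], [3, 5]].
Insert 4: appended to row 1. P = [[1, 2, 4], [3, 5]].

So P = [[1, 2, 4], [3, 5]].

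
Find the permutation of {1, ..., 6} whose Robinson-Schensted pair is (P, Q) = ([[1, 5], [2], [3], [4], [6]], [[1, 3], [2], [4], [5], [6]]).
Reverse the RSK construction: for i from n down to 1, find the cell of Q containing i, remove the entry at that cell from P, and reverse-bump it up through P; the value ejected from row 1 is w(i).

Step i=6: Q has 6 at row 5, column 1; remove 6 from row 5 of P and reverse-bump: 6 enters row 4 and ejects 4; 4 enters row 3 and ejects 3; 3 enters row 2 and ejects 2; 2 enters row 1 and ejects 1. So w(6) = 1. P is now [[2, 5], [3], [4], [6]].
Step i=5: Q has 5 at row 4, column 1; remove 6 from row 4 of P and reverse-bump: 6 enters row 3 and ejects 4; 4 enters row 2 and ejects 3; 3 enters row 1 and ejects 2. So w(5) = 2. P is now [[3, 5], [4], [6]].
Step i=4: Q has 4 at row 3, column 1; remove 6 from row 3 of P and reverse-bump: 6 enters row 2 and ejects 4; 4 enters row 1 and ejects 3. So w(4) = 3. P is now [[4, 5], [6]].
Step i=3: Q has 3 at row 1, column 2; remove that cell from P, ejecting 5. So w(3) = 5. P is now [[4], [6]].
Step i=2: Q has 2 at row 2, column 1; remove 6 from row 2 of P and reverse-bump: 6 enters row 1 and ejects 4. So w(2) = 4. P is now [[6]].
Step i=1: Q has 1 at row 1, column 1; remove that cell from P, ejecting 6. So w(1) = 6. P is now [].

So w = 6 4 5 3 2 1.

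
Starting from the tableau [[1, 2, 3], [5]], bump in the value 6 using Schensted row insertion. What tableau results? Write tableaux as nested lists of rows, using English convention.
[[1, 2, 3, 6], [5]]

6 is larger than every entry of row 1, so it is appended to row 1. The new tableau is [[1, 2, 3, 6], [5]].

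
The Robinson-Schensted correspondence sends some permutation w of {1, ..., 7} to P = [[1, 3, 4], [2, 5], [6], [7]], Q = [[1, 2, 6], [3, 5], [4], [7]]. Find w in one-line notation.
Reverse the RSK construction: for i from n down to 1, find the cell of Q containing i, remove the entry at that cell from P, and reverse-bump it up through P; the value ejected from row 1 is w(i).

Step i=7: Q has 7 at row 4, column 1; remove 7 from row 4 of P and reverse-bump: 7 enters row 3 and ejects 6; 6 enters row 2 and ejects 5; 5 enters row 1 and ejects 4. So w(7) = 4. P is now [[1, 3, 5], [2, 6], [7]].
Step i=6: Q has 6 at row 1, column 3; remove that cell from P, ejecting 5. So w(6) = 5. P is now [[1, 3], [2, 6], [7]].
Step i=5: Q has 5 at row 2, column 2; remove 6 from row 2 of P and reverse-bump: 6 enters row 1 and ejects 3. So w(5) = 3. P is now [[1, 6], [2], [7]].
Step i=4: Q has 4 at row 3, column 1; remove 7 from row 3 of P and reverse-bump: 7 enters row 2 and ejects 2; 2 enters row 1 and ejects 1. So w(4) = 1. P is now [[2, 6], [7]].
Step i=3: Q has 3 at row 2, column 1; remove 7 from row 2 of P and reverse-bump: 7 enters row 1 and ejects 6. So w(3) = 6. P is now [[2, 7]].
Step i=2: Q has 2 at row 1, column 2; remove that cell from P, ejecting 7. So w(2) = 7. P is now [[2]].
Step i=1: Q has 1 at row 1, column 1; remove that cell from P, ejecting 2. So w(1) = 2. P is now [].

So w = 2 7 6 1 3 5 4.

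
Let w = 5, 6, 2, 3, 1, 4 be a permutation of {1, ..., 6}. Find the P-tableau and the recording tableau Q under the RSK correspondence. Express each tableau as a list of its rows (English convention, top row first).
Insert each entry of the permutation into P by Schensted row insertion, recording in Q the position of each new cell.

Insert 5: appended to row 1. P = [[5]].
Insert 6: appended to row 1. P = [[5, 6]].
Insert 2: 2 bumps 5 from row 1; 5 starts row 2. P = [[2, 6], [5]].
Insert 3: 3 bumps 6 from row 1; 6 appends to row 2. P = [[2, 3], [5, 6]].
Insert 1: 1 bumps 2 from row 1; 2 bumps 5 from row 2; 5 starts row 3. P = [[1, 3], [2, 6], [5]].
Insert 4: appended to row 1. P = [[1, 3, 4], [2, 6], [5]].

So P = [[1, 3, 4], [2, 6], [5]], Q = [[1, 2, 6], [3, 4], [5]].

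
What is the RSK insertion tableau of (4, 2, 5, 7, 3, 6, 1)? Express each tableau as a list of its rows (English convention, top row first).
Insert 4: appended to row 1. P = [[4]].
Insert 2: 2 bumps 4 from row 1; 4 starts row 2. P = [[2], [4]].
Insert 5: appended to row 1. P = [[2, 5], [4]].
Insert 7: appended to row 1. P = [[2, 5, 7], [4]].
Insert 3: 3 bumps 5 from row 1; 5 appends to row 2. P = [[2, 3, 7], [4, 5]].
Insert 6: 6 bumps 7 from row 1; 7 appends to row 2. P = [[2, 3, 6], [4, 5, 7]].
Insert 1: 1 bumps 2 from row 1; 2 bumps 4 from row 2; 4 starts row 3. P = [[1, 3, 6], [2, 5, 7], [4]].

So P = [[1, 3, 6], [2, 5, 7], [4]].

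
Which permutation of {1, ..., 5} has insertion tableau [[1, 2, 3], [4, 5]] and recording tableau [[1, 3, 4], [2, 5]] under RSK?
4 1 2 5 3

Reverse the RSK construction: for i from n down to 1, find the cell of Q containing i, remove the entry at that cell from P, and reverse-bump it up through P; the value ejected from row 1 is w(i).

Step i=5: Q has 5 at row 2, column 2; remove 5 from row 2 of P and reverse-bump: 5 enters row 1 and ejects 3. So w(5) = 3. P is now [[1, 2, 5], [4]].
Step i=4: Q has 4 at row 1, column 3; remove that cell from P, ejecting 5. So w(4) = 5. P is now [[1, 2], [4]].
Step i=3: Q has 3 at row 1, column 2; remove that cell from P, ejecting 2. So w(3) = 2. P is now [[1], [4]].
Step i=2: Q has 2 at row 2, column 1; remove 4 from row 2 of P and reverse-bump: 4 enters row 1 and ejects 1. So w(2) = 1. P is now [[4]].
Step i=1: Q has 1 at row 1, column 1; remove that cell from P, ejecting 4. So w(1) = 4. P is now [].

So w = 4 1 2 5 3.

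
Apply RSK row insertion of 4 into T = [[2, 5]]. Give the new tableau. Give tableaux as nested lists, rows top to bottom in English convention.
In row 1, 4 replaces 5 (the leftmost entry greater than 4); 5 is bumped to row 2. 5 starts a new row 2. The new tableau is [[2, 4], [5]].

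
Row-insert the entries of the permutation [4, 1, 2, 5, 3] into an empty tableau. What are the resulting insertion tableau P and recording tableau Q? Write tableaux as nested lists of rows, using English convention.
P = [[1, 2, 3], [4, 5]], Q = [[1, 3, 4], [2, 5]]

Insert each entry of the permutation into P by Schensted row insertion, recording in Q the position of each new cell.

Insert 4: appended to row 1. P = [[4]], Q = [[1]].
Insert 1: 1 bumps 4 from row 1; 4 starts row 2. P = [[1], [4]], Q = [[1], [2]].
Insert 2: appended to row 1. P = [[1, 2], [4]], Q = [[1, 3], [2]].
Insert 5: appended to row 1. P = [[1, 2, 5], [4]], Q = [[1, 3, 4], [2]].
Insert 3: 3 bumps 5 from row 1; 5 appends to row 2. P = [[1, 2, 3], [4, 5]], Q = [[1, 3, 4], [2, 5]].

So P = [[1, 2, 3], [4, 5]], Q = [[1, 3, 4], [2, 5]].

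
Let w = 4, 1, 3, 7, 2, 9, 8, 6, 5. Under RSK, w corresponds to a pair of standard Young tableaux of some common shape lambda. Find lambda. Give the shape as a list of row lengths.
[4, 2, 2, 1]

Row-insert each entry into an empty tableau.

After inserting 4: P = [[4]].
After inserting 1: P = [[1], [4]].
After inserting 3: P = [[1, 3], [4]].
After inserting 7: P = [[1, 3, 7], [4]].
After inserting 2: P = [[1, 2, 7], [3], [4]].
After inserting 9: P = [[1, 2, 7, 9], [3], [4]].
After inserting 8: P = [[1, 2, 7, 8], [3, 9], [4]].
After inserting 6: P = [[1, 2, 6, 8], [3, 7], [4, 9]].
After inserting 5: P = [[1, 2, 5, 8], [3, 6], [4, 7], [9]].

The final insertion tableau P = [[1, 2, 5, 8], [3, 6], [4, 7], [9]] has shape [4, 2, 2, 1].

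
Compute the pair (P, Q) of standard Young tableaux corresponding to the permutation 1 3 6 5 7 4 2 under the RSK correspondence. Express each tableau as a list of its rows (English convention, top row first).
P = [[1, 2, 4, 7], [3], [5], [6]], Q = [[1, 2, 3, 5], [4], [6], [7]]

Insert each entry of the permutation into P by Schensted row insertion, recording in Q the position of each new cell.

Insert 1: appended to row 1. P = [[1]], Q = [[1]].
Insert 3: appended to row 1. P = [[1, 3]], Q = [[1, 2]].
Insert 6: appended to row 1. P = [[1, 3, 6]], Q = [[1, 2, 3]].
Insert 5: 5 bumps 6 from row 1; 6 starts row 2. P = [[1, 3, 5], [6]], Q = [[1, 2, 3], [4]].
Insert 7: appended to row 1. P = [[1, 3, 5, 7], [6]], Q = [[1, 2, 3, 5], [4]].
Insert 4: 4 bumps 5 from row 1; 5 bumps 6 from row 2; 6 starts row 3. P = [[1, 3, 4, 7], [5], [6]], Q = [[1, 2, 3, 5], [4], [6]].
Insert 2: 2 bumps 3 from row 1; 3 bumps 5 from row 2; 5 bumps 6 from row 3; 6 starts row 4. P = [[1, 2, 4, 7], [3], [5], [6]], Q = [[1, 2, 3, 5], [4], [6], [7]].

So P = [[1, 2, 4, 7], [3], [5], [6]], Q = [[1, 2, 3, 5], [4], [6], [7]].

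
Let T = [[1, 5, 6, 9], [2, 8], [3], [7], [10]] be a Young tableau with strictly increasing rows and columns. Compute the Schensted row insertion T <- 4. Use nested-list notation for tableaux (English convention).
In row 1, 4 replaces 5 (the leftmost entry greater than 4); 5 is bumped to row 2. In row 2, 5 replaces 8 (the leftmost entry greater than 5); 8 is bumped to row 3. 8 is appended to row 3. The new tableau is [[1, 4, 6, 9], [2, 5], [3, 8], [7], [10]].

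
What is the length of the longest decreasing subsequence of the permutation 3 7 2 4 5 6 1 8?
3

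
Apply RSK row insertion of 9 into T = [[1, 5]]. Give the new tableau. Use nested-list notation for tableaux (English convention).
[[1, 5, 9]]

9 is larger than every entry of row 1, so it is appended to row 1. The new tableau is [[1, 5, 9]].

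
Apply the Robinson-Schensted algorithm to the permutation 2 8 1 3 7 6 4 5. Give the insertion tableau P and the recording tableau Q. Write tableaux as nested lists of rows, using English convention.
Insert each entry of the permutation into P by Schensted row insertion, recording in Q the position of each new cell.

After inserting 2: P = [[2]].
After inserting 8: P = [[2, 8]].
After inserting 1: P = [[1, 8], [2]].
After inserting 3: P = [[1, 3], [2, 8]].
After inserting 7: P = [[1, 3, 7], [2, 8]].
After inserting 6: P = [[1, 3, 6], [2, 7], [8]].
After inserting 4: P = [[1, 3, 4], [2, 6], [7], [8]].
After inserting 5: P = [[1, 3, 4, 5], [2, 6], [7], [8]].

So P = [[1, 3, 4, 5], [2, 6], [7], [8]], Q = [[1, 2, 5, 8], [3, 4], [6], [7]].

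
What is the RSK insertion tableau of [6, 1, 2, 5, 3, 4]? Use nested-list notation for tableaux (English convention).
P = [[1, 2, 3, 4], [5], [6]]

After inserting 6: P = [[6]].
After inserting 1: P = [[1], [6]].
After inserting 2: P = [[1, 2], [6]].
After inserting 5: P = [[1, 2, 5], [6]].
After inserting 3: P = [[1, 2, 3], [5], [6]].
After inserting 4: P = [[1, 2, 3, 4], [5], [6]].

So P = [[1, 2, 3, 4], [5], [6]].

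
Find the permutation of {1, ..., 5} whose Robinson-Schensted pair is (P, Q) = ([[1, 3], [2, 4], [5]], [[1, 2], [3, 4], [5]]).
Reverse RSK: for i = n, n-1, ..., 1, locate i in Q, remove the corresponding corner cell from P, and reverse-bump its entry up through P; the value ejected from row 1 is w(i).

So w = 2 5 1 4 3.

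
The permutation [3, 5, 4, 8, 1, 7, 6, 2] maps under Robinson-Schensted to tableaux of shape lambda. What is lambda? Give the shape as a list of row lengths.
[3, 2, 2, 1]

Row-insert each entry into an empty tableau.

After inserting 3: P = [[3]].
After inserting 5: P = [[3, 5]].
After inserting 4: P = [[3, 4], [5]].
After inserting 8: P = [[3, 4, 8], [5]].
After inserting 1: P = [[1, 4, 8], [3], [5]].
After inserting 7: P = [[1, 4, 7], [3, 8], [5]].
After inserting 6: P = [[1, 4, 6], [3, 7], [5, 8]].
After inserting 2: P = [[1, 2, 6], [3, 4], [5, 7], [8]].

The final insertion tableau P = [[1, 2, 6], [3, 4], [5, 7], [8]] has shape [3, 2, 2, 1].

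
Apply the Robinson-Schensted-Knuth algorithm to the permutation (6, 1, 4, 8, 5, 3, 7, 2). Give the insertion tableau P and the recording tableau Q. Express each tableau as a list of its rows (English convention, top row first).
Insert each entry of the permutation into P by Schensted row insertion, recording in Q the position of each new cell.

Insert 6: appended to row 1. P = [[6]].
Insert 1: 1 bumps 6 from row 1; 6 starts row 2. P = [[1], [6]].
Insert 4: appended to row 1. P = [[1, 4], [6]].
Insert 8: appended to row 1. P = [[1, 4, 8], [6]].
Insert 5: 5 bumps 8 from row 1; 8 appends to row 2. P = [[1, 4, 5], [6, 8]].
Insert 3: 3 bumps 4 from row 1; 4 bumps 6 from row 2; 6 starts row 3. P = [[1, 3, 5], [4, 8], [6]].
Insert 7: appended to row 1. P = [[1, 3, 5, 7], [4, 8], [6]].
Insert 2: 2 bumps 3 from row 1; 3 bumps 4 from row 2; 4 bumps 6 from row 3; 6 starts row 4. P = [[1, 2, 5, 7], [3, 8], [4], [6]].

So P = [[1, 2, 5, 7], [3, 8], [4], [6]], Q = [[1, 3, 4, 7], [2, 5], [6], [8]].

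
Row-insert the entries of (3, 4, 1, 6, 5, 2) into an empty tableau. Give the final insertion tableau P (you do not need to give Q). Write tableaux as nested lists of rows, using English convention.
P = [[1, 2, 5], [3, 4], [6]]

Insert 3: appended to row 1. P = [[3]].
Insert 4: appended to row 1. P = [[3, 4]].
Insert 1: 1 bumps 3 from row 1; 3 starts row 2. P = [[1, 4], [3]].
Insert 6: appended to row 1. P = [[1, 4, 6], [3]].
Insert 5: 5 bumps 6 from row 1; 6 appends to row 2. P = [[1, 4, 5], [3, 6]].
Insert 2: 2 bumps 4 from row 1; 4 bumps 6 from row 2; 6 starts row 3. P = [[1, 2, 5], [3, 4], [6]].

So P = [[1, 2, 5], [3, 4], [6]].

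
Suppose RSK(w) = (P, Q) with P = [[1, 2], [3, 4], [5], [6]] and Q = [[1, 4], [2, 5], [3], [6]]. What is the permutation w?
Reverse the RSK construction: for i from n down to 1, find the cell of Q containing i, remove the entry at that cell from P, and reverse-bump it up through P; the value ejected from row 1 is w(i).

Step i=6: Q has 6 at row 4, column 1; remove 6 from row 4 of P and reverse-bump: 6 enters row 3 and ejects 5; 5 enters row 2 and ejects 4; 4 enters row 1 and ejects 2. So w(6) = 2. P is now [[1, 4], [3, 5], [6]].
Step i=5: Q has 5 at row 2, column 2; remove 5 from row 2 of P and reverse-bump: 5 enters row 1 and ejects 4. So w(5) = 4. P is now [[1, 5], [3], [6]].
Step i=4: Q has 4 at row 1, column 2; remove that cell from P, ejecting 5. So w(4) = 5. P is now [[1], [3], [6]].
Step i=3: Q has 3 at row 3, column 1; remove 6 from row 3 of P and reverse-bump: 6 enters row 2 and ejects 3; 3 enters row 1 and ejects 1. So w(3) = 1. P is now [[3], [6]].
Step i=2: Q has 2 at row 2, column 1; remove 6 from row 2 of P and reverse-bump: 6 enters row 1 and ejects 3. So w(2) = 3. P is now [[6]].
Step i=1: Q has 1 at row 1, column 1; remove that cell from P, ejecting 6. So w(1) = 6. P is now [].

So w = 6 3 1 5 4 2.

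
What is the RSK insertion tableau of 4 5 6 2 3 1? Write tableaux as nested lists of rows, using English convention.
P = [[1, 3, 6], [2, 5], [4]]

Insert 4: appended to row 1. P = [[4]].
Insert 5: appended to row 1. P = [[4, 5]].
Insert 6: appended to row 1. P = [[4, 5, 6]].
Insert 2: 2 bumps 4 from row 1; 4 starts row 2. P = [[2, 5, 6], [4]].
Insert 3: 3 bumps 5 from row 1; 5 appends to row 2. P = [[2, 3, 6], [4, 5]].
Insert 1: 1 bumps 2 from row 1; 2 bumps 4 from row 2; 4 starts row 3. P = [[1, 3, 6], [2, 5], [4]].

So P = [[1, 3, 6], [2, 5], [4]].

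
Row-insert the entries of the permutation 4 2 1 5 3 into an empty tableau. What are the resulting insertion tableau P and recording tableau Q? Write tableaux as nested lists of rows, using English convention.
P = [[1, 3], [2, 5], [4]], Q = [[1, 4], [2, 5], [3]]

Insert each entry of the permutation into P by Schensted row insertion, recording in Q the position of each new cell.

After inserting 4: P = [[4]].
After inserting 2: P = [[2], [4]].
After inserting 1: P = [[1], [2], [4]].
After inserting 5: P = [[1, 5], [2], [4]].
After inserting 3: P = [[1, 3], [2, 5], [4]].

So P = [[1, 3], [2, 5], [4]], Q = [[1, 4], [2, 5], [3]].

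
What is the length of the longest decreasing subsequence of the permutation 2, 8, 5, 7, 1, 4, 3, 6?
4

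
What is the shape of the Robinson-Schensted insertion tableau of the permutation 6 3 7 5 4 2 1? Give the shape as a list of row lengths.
RSK row insertion gives P = [[1, 4], [2, 7], [3], [5], [6]], which has shape [2, 2, 1, 1, 1].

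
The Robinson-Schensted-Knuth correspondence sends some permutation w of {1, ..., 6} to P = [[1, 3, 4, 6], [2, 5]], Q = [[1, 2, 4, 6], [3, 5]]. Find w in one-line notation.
2 3 1 5 4 6

Reverse the RSK construction: for i from n down to 1, find the cell of Q containing i, remove the entry at that cell from P, and reverse-bump it up through P; the value ejected from row 1 is w(i).

Step i=6: Q has 6 at row 1, column 4; remove that cell from P, ejecting 6. So w(6) = 6. P is now [[1, 3, 4], [2, 5]].
Step i=5: Q has 5 at row 2, column 2; remove 5 from row 2 of P and reverse-bump: 5 enters row 1 and ejects 4. So w(5) = 4. P is now [[1, 3, 5], [2]].
Step i=4: Q has 4 at row 1, column 3; remove that cell from P, ejecting 5. So w(4) = 5. P is now [[1, 3], [2]].
Step i=3: Q has 3 at row 2, column 1; remove 2 from row 2 of P and reverse-bump: 2 enters row 1 and ejects 1. So w(3) = 1. P is now [[2, 3]].
Step i=2: Q has 2 at row 1, column 2; remove that cell from P, ejecting 3. So w(2) = 3. P is now [[2]].
Step i=1: Q has 1 at row 1, column 1; remove that cell from P, ejecting 2. So w(1) = 2. P is now [].

So w = 2 3 1 5 4 6.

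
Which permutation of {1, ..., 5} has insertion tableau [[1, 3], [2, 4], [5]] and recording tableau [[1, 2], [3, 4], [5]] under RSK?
2 5 1 4 3

Reverse RSK: for i = n, n-1, ..., 1, locate i in Q, remove the corresponding corner cell from P, and reverse-bump its entry up through P; the value ejected from row 1 is w(i).

So w = 2 5 1 4 3.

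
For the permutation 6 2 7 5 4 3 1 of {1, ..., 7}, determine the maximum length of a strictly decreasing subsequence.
5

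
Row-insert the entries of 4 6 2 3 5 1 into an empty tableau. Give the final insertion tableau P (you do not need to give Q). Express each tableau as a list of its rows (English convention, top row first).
P = [[1, 3, 5], [2, 6], [4]]

Insert 4: appended to row 1. P = [[4]].
Insert 6: appended to row 1. P = [[4, 6]].
Insert 2: 2 bumps 4 from row 1; 4 starts row 2. P = [[2, 6], [4]].
Insert 3: 3 bumps 6 from row 1; 6 appends to row 2. P = [[2, 3], [4, 6]].
Insert 5: appended to row 1. P = [[2, 3, 5], [4, 6]].
Insert 1: 1 bumps 2 from row 1; 2 bumps 4 from row 2; 4 starts row 3. P = [[1, 3, 5], [2, 6], [4]].

So P = [[1, 3, 5], [2, 6], [4]].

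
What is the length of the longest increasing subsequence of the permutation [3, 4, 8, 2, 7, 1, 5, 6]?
4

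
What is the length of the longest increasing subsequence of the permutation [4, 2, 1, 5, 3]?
2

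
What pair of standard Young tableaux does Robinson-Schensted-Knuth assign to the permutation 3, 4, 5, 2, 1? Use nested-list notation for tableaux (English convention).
Insert each entry of the permutation into P by Schensted row insertion, recording in Q the position of each new cell.

Insert 3: appended to row 1. P = [[3]].
Insert 4: appended to row 1. P = [[3, 4]].
Insert 5: appended to row 1. P = [[3, 4, 5]].
Insert 2: 2 bumps 3 from row 1; 3 starts row 2. P = [[2, 4, 5], [3]].
Insert 1: 1 bumps 2 from row 1; 2 bumps 3 from row 2; 3 starts row 3. P = [[1, 4, 5], [2], [3]].

So P = [[1, 4, 5], [2], [3]], Q = [[1, 2, 3], [4], [5]].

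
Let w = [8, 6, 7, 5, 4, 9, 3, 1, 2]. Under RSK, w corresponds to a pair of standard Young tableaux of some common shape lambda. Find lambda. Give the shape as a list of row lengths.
[3, 2, 1, 1, 1, 1]

Row-insert each entry into an empty tableau.

After inserting 8: P = [[8]].
After inserting 6: P = [[6], [8]].
After inserting 7: P = [[6, 7], [8]].
After inserting 5: P = [[5, 7], [6], [8]].
After inserting 4: P = [[4, 7], [5], [6], [8]].
After inserting 9: P = [[4, 7, 9], [5], [6], [8]].
After inserting 3: P = [[3, 7, 9], [4], [5], [6], [8]].
After inserting 1: P = [[1, 7, 9], [3], [4], [5], [6], [8]].
After inserting 2: P = [[1, 2, 9], [3, 7], [4], [5], [6], [8]].

The final insertion tableau P = [[1, 2, 9], [3, 7], [4], [5], [6], [8]] has shape [3, 2, 1, 1, 1, 1].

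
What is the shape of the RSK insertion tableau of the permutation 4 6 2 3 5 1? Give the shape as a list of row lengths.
RSK row insertion gives P = [[1, 3, 5], [2, 6], [4]], which has shape [3, 2, 1].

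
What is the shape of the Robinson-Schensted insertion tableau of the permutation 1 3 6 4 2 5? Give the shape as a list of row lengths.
Row-insert each entry into an empty tableau.

After inserting 1: P = [[1]].
After inserting 3: P = [[1, 3]].
After inserting 6: P = [[1, 3, 6]].
After inserting 4: P = [[1, 3, 4], [6]].
After inserting 2: P = [[1, 2, 4], [3], [6]].
After inserting 5: P = [[1, 2, 4, 5], [3], [6]].

The final insertion tableau P = [[1, 2, 4, 5], [3], [6]] has shape [4, 1, 1].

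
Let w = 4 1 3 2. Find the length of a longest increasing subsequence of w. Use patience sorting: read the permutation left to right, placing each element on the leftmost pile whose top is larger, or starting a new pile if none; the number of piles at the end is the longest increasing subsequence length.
2

4: new pile. tops = [4]
1: onto pile 1 (replacing 4). tops = [1]
3: new pile. tops = [1, 3]
2: onto pile 2 (replacing 3). tops = [1, 2]

2 piles, so the longest increasing subsequence has length 2.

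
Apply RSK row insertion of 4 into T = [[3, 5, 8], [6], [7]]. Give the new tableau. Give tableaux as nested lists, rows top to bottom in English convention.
[[3, 4, 8], [5], [6], [7]]

In row 1, 4 replaces 5 (the leftmost entry greater than 4); 5 is bumped to row 2. In row 2, 5 replaces 6 (the leftmost entry greater than 5); 6 is bumped to row 3. In row 3, 6 replaces 7 (the leftmost entry greater than 6); 7 is bumped to row 4. 7 starts a new row 4. The new tableau is [[3, 4, 8], [5], [6], [7]].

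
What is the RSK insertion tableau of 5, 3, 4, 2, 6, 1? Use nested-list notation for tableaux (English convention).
P = [[1, 4, 6], [2], [3], [5]]

Insert 5: appended to row 1. P = [[5]].
Insert 3: 3 bumps 5 from row 1; 5 starts row 2. P = [[3], [5]].
Insert 4: appended to row 1. P = [[3, 4], [5]].
Insert 2: 2 bumps 3 from row 1; 3 bumps 5 from row 2; 5 starts row 3. P = [[2, 4], [3], [5]].
Insert 6: appended to row 1. P = [[2, 4, 6], [3], [5]].
Insert 1: 1 bumps 2 from row 1; 2 bumps 3 from row 2; 3 bumps 5 from row 3; 5 starts row 4. P = [[1, 4, 6], [2], [3], [5]].

So P = [[1, 4, 6], [2], [3], [5]].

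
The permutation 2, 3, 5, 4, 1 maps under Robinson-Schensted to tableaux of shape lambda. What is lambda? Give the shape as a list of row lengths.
[3, 1, 1]

Row-insert each entry into an empty tableau.

After inserting 2: P = [[2]].
After inserting 3: P = [[2, 3]].
After inserting 5: P = [[2, 3, 5]].
After inserting 4: P = [[2, 3, 4], [5]].
After inserting 1: P = [[1, 3, 4], [2], [5]].

The final insertion tableau P = [[1, 3, 4], [2], [5]] has shape [3, 1, 1].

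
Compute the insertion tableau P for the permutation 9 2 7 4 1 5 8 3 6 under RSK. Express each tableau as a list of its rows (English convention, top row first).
P = [[1, 3, 5, 6], [2, 4, 8], [7], [9]]

Insert 9: appended to row 1. P = [[9]].
Insert 2: 2 bumps 9 from row 1; 9 starts row 2. P = [[2], [9]].
Insert 7: appended to row 1. P = [[2, 7], [9]].
Insert 4: 4 bumps 7 from row 1; 7 bumps 9 from row 2; 9 starts row 3. P = [[2, 4], [7], [9]].
Insert 1: 1 bumps 2 from row 1; 2 bumps 7 from row 2; 7 bumps 9 from row 3; 9 starts row 4. P = [[1, 4], [2], [7], [9]].
Insert 5: appended to row 1. P = [[1, 4, 5], [2], [7], [9]].
Insert 8: appended to row 1. P = [[1, 4, 5, 8], [2], [7], [9]].
Insert 3: 3 bumps 4 from row 1; 4 appends to row 2. P = [[1, 3, 5, 8], [2, 4], [7], [9]].
Insert 6: 6 bumps 8 from row 1; 8 appends to row 2. P = [[1, 3, 5, 6], [2, 4, 8], [7], [9]].

So P = [[1, 3, 5, 6], [2, 4, 8], [7], [9]].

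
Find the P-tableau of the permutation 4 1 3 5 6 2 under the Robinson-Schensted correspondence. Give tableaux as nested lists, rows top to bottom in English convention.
P = [[1, 2, 5, 6], [3], [4]]

Insert 4: appended to row 1. P = [[4]].
Insert 1: 1 bumps 4 from row 1; 4 starts row 2. P = [[1], [4]].
Insert 3: appended to row 1. P = [[1, 3], [4]].
Insert 5: appended to row 1. P = [[1, 3, 5], [4]].
Insert 6: appended to row 1. P = [[1, 3, 5, 6], [4]].
Insert 2: 2 bumps 3 from row 1; 3 bumps 4 from row 2; 4 starts row 3. P = [[1, 2, 5, 6], [3], [4]].

So P = [[1, 2, 5, 6], [3], [4]].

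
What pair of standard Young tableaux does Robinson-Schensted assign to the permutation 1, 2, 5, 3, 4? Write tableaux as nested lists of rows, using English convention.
Insert each entry of the permutation into P by Schensted row insertion, recording in Q the position of each new cell.

Insert 1: appended to row 1. P = [[1]].
Insert 2: appended to row 1. P = [[1, 2]].
Insert 5: appended to row 1. P = [[1, 2, 5]].
Insert 3: 3 bumps 5 from row 1; 5 starts row 2. P = [[1, 2, 3], [5]].
Insert 4: appended to row 1. P = [[1, 2, 3, 4], [5]].

So P = [[1, 2, 3, 4], [5]], Q = [[1, 2, 3, 5], [4]].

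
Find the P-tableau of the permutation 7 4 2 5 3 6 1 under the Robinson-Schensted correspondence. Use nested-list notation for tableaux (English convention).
P = [[1, 3, 6], [2, 5], [4], [7]]

After inserting 7: P = [[7]].
After inserting 4: P = [[4], [7]].
After inserting 2: P = [[2], [4], [7]].
After inserting 5: P = [[2, 5], [4], [7]].
After inserting 3: P = [[2, 3], [4, 5], [7]].
After inserting 6: P = [[2, 3, 6], [4, 5], [7]].
After inserting 1: P = [[1, 3, 6], [2, 5], [4], [7]].

So P = [[1, 3, 6], [2, 5], [4], [7]].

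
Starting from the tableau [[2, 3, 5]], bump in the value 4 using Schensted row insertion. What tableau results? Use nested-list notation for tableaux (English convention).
[[2, 3, 4], [5]]

In row 1, 4 replaces 5 (the leftmost entry greater than 4); 5 is bumped to row 2. 5 starts a new row 2. The new tableau is [[2, 3, 4], [5]].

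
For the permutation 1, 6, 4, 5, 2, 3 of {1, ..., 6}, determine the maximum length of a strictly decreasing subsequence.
3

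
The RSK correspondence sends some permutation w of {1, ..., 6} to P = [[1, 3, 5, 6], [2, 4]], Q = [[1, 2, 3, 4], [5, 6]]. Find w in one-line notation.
2 4 5 6 1 3

Reverse the RSK construction: for i from n down to 1, find the cell of Q containing i, remove the entry at that cell from P, and reverse-bump it up through P; the value ejected from row 1 is w(i).

Step i=6: Q has 6 at row 2, column 2; remove 4 from row 2 of P and reverse-bump: 4 enters row 1 and ejects 3. So w(6) = 3. P is now [[1, 4, 5, 6], [2]].
Step i=5: Q has 5 at row 2, column 1; remove 2 from row 2 of P and reverse-bump: 2 enters row 1 and ejects 1. So w(5) = 1. P is now [[2, 4, 5, 6]].
Step i=4: Q has 4 at row 1, column 4; remove that cell from P, ejecting 6. So w(4) = 6. P is now [[2, 4, 5]].
Step i=3: Q has 3 at row 1, column 3; remove that cell from P, ejecting 5. So w(3) = 5. P is now [[2, 4]].
Step i=2: Q has 2 at row 1, column 2; remove that cell from P, ejecting 4. So w(2) = 4. P is now [[2]].
Step i=1: Q has 1 at row 1, column 1; remove that cell from P, ejecting 2. So w(1) = 2. P is now [].

So w = 2 4 5 6 1 3.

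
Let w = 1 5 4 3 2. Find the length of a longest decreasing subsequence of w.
4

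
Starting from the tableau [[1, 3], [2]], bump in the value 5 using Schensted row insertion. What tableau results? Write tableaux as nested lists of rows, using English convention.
5 is larger than every entry of row 1, so it is appended to row 1. The new tableau is [[1, 3, 5], [2]].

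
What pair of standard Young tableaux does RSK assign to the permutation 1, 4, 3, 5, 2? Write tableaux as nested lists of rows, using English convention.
Insert each entry of the permutation into P by Schensted row insertion, recording in Q the position of each new cell.

Insert 1: appended to row 1. P = [[1]].
Insert 4: appended to row 1. P = [[1, 4]].
Insert 3: 3 bumps 4 from row 1; 4 starts row 2. P = [[1, 3], [4]].
Insert 5: appended to row 1. P = [[1, 3, 5], [4]].
Insert 2: 2 bumps 3 from row 1; 3 bumps 4 from row 2; 4 starts row 3. P = [[1, 2, 5], [3], [4]].

So P = [[1, 2, 5], [3], [4]], Q = [[1, 2, 4], [3], [5]].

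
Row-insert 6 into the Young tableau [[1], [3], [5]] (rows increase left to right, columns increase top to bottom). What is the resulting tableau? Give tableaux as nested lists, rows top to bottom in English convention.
6 is larger than every entry of row 1, so it is appended to row 1. The new tableau is [[1, 6], [3], [5]].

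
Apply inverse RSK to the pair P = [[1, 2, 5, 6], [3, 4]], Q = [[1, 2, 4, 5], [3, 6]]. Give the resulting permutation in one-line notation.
Reverse the RSK construction: for i from n down to 1, find the cell of Q containing i, remove the entry at that cell from P, and reverse-bump it up through P; the value ejected from row 1 is w(i).

Step i=6: Q has 6 at row 2, column 2; remove 4 from row 2 of P and reverse-bump: 4 enters row 1 and ejects 2. So w(6) = 2. P is now [[1, 4, 5, 6], [3]].
Step i=5: Q has 5 at row 1, column 4; remove that cell from P, ejecting 6. So w(5) = 6. P is now [[1, 4, 5], [3]].
Step i=4: Q has 4 at row 1, column 3; remove that cell from P, ejecting 5. So w(4) = 5. P is now [[1, 4], [3]].
Step i=3: Q has 3 at row 2, column 1; remove 3 from row 2 of P and reverse-bump: 3 enters row 1 and ejects 1. So w(3) = 1. P is now [[3, 4]].
Step i=2: Q has 2 at row 1, column 2; remove that cell from P, ejecting 4. So w(2) = 4. P is now [[3]].
Step i=1: Q has 1 at row 1, column 1; remove that cell from P, ejecting 3. So w(1) = 3. P is now [].

So w = 3 4 1 5 6 2.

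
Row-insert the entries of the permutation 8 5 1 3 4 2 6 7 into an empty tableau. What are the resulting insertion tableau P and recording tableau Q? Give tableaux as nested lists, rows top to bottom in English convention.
P = [[1, 2, 4, 6, 7], [3], [5], [8]], Q = [[1, 4, 5, 7, 8], [2], [3], [6]]

Insert each entry of the permutation into P by Schensted row insertion, recording in Q the position of each new cell.

Insert 8: appended to row 1. P = [[8]].
Insert 5: 5 bumps 8 from row 1; 8 starts row 2. P = [[5], [8]].
Insert 1: 1 bumps 5 from row 1; 5 bumps 8 from row 2; 8 starts row 3. P = [[1], [5], [8]].
Insert 3: appended to row 1. P = [[1, 3], [5], [8]].
Insert 4: appended to row 1. P = [[1, 3, 4], [5], [8]].
Insert 2: 2 bumps 3 from row 1; 3 bumps 5 from row 2; 5 bumps 8 from row 3; 8 starts row 4. P = [[1, 2, 4], [3], [5], [8]].
Insert 6: appended to row 1. P = [[1, 2, 4, 6], [3], [5], [8]].
Insert 7: appended to row 1. P = [[1, 2, 4, 6, 7], [3], [5], [8]].

So P = [[1, 2, 4, 6, 7], [3], [5], [8]], Q = [[1, 4, 5, 7, 8], [2], [3], [6]].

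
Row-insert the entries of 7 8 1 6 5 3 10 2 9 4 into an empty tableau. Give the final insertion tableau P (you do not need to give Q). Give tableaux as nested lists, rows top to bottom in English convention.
P = [[1, 2, 4], [3, 8, 9], [5, 10], [6], [7]]

After inserting 7: P = [[7]].
After inserting 8: P = [[7, 8]].
After inserting 1: P = [[1, 8], [7]].
After inserting 6: P = [[1, 6], [7, 8]].
After inserting 5: P = [[1, 5], [6, 8], [7]].
After inserting 3: P = [[1, 3], [5, 8], [6], [7]].
After inserting 10: P = [[1, 3, 10], [5, 8], [6], [7]].
After inserting 2: P = [[1, 2, 10], [3, 8], [5], [6], [7]].
After inserting 9: P = [[1, 2, 9], [3, 8, 10], [5], [6], [7]].
After inserting 4: P = [[1, 2, 4], [3, 8, 9], [5, 10], [6], [7]].

So P = [[1, 2, 4], [3, 8, 9], [5, 10], [6], [7]].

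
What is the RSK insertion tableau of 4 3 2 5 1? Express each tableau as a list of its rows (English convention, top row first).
After inserting 4: P = [[4]].
After inserting 3: P = [[3], [4]].
After inserting 2: P = [[2], [3], [4]].
After inserting 5: P = [[2, 5], [3], [4]].
After inserting 1: P = [[1, 5], [2], [3], [4]].

So P = [[1, 5], [2], [3], [4]].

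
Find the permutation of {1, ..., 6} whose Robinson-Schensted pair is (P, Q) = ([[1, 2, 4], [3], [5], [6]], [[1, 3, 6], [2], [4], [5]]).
Reverse the RSK construction: for i from n down to 1, find the cell of Q containing i, remove the entry at that cell from P, and reverse-bump it up through P; the value ejected from row 1 is w(i).

Step i=6: Q has 6 at row 1, column 3; remove that cell from P, ejecting 4. So w(6) = 4. P is now [[1, 2], [3], [5], [6]].
Step i=5: Q has 5 at row 4, column 1; remove 6 from row 4 of P and reverse-bump: 6 enters row 3 and ejects 5; 5 enters row 2 and ejects 3; 3 enters row 1 and ejects 2. So w(5) = 2. P is now [[1, 3], [5], [6]].
Step i=4: Q has 4 at row 3, column 1; remove 6 from row 3 of P and reverse-bump: 6 enters row 2 and ejects 5; 5 enters row 1 and ejects 3. So w(4) = 3. P is now [[1, 5], [6]].
Step i=3: Q has 3 at row 1, column 2; remove that cell from P, ejecting 5. So w(3) = 5. P is now [[1], [6]].
Step i=2: Q has 2 at row 2, column 1; remove 6 from row 2 of P and reverse-bump: 6 enters row 1 and ejects 1. So w(2) = 1. P is now [[6]].
Step i=1: Q has 1 at row 1, column 1; remove that cell from P, ejecting 6. So w(1) = 6. P is now [].

So w = 6 1 5 3 2 4.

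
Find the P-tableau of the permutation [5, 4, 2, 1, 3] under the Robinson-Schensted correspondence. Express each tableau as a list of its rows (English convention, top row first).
P = [[1, 3], [2], [4], [5]]

After inserting 5: P = [[5]].
After inserting 4: P = [[4], [5]].
After inserting 2: P = [[2], [4], [5]].
After inserting 1: P = [[1], [2], [4], [5]].
After inserting 3: P = [[1, 3], [2], [4], [5]].

So P = [[1, 3], [2], [4], [5]].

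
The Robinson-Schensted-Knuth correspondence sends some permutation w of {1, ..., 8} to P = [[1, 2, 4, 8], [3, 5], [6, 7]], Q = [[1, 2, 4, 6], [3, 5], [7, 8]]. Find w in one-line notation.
1 6 3 7 5 8 2 4

Reverse the RSK construction: for i from n down to 1, find the cell of Q containing i, remove the entry at that cell from P, and reverse-bump it up through P; the value ejected from row 1 is w(i).

Step i=8: Q has 8 at row 3, column 2; remove 7 from row 3 of P and reverse-bump: 7 enters row 2 and ejects 5; 5 enters row 1 and ejects 4. So w(8) = 4. P is now [[1, 2, 5, 8], [3, 7], [6]].
Step i=7: Q has 7 at row 3, column 1; remove 6 from row 3 of P and reverse-bump: 6 enters row 2 and ejects 3; 3 enters row 1 and ejects 2. So w(7) = 2. P is now [[1, 3, 5, 8], [6, 7]].
Step i=6: Q has 6 at row 1, column 4; remove that cell from P, ejecting 8. So w(6) = 8. P is now [[1, 3, 5], [6, 7]].
Step i=5: Q has 5 at row 2, column 2; remove 7 from row 2 of P and reverse-bump: 7 enters row 1 and ejects 5. So w(5) = 5. P is now [[1, 3, 7], [6]].
Step i=4: Q has 4 at row 1, column 3; remove that cell from P, ejecting 7. So w(4) = 7. P is now [[1, 3], [6]].
Step i=3: Q has 3 at row 2, column 1; remove 6 from row 2 of P and reverse-bump: 6 enters row 1 and ejects 3. So w(3) = 3. P is now [[1, 6]].
Step i=2: Q has 2 at row 1, column 2; remove that cell from P, ejecting 6. So w(2) = 6. P is now [[1]].
Step i=1: Q has 1 at row 1, column 1; remove that cell from P, ejecting 1. So w(1) = 1. P is now [].

So w = 1 6 3 7 5 8 2 4.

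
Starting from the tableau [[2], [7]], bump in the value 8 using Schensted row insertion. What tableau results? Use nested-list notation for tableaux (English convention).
8 is larger than every entry of row 1, so it is appended to row 1. The new tableau is [[2, 8], [7]].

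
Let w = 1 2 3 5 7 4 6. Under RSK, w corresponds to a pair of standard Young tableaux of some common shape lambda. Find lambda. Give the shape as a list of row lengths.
[5, 2]

Row-insert each entry into an empty tableau.

After inserting 1: P = [[1]].
After inserting 2: P = [[1, 2]].
After inserting 3: P = [[1, 2, 3]].
After inserting 5: P = [[1, 2, 3, 5]].
After inserting 7: P = [[1, 2, 3, 5, 7]].
After inserting 4: P = [[1, 2, 3, 4, 7], [5]].
After inserting 6: P = [[1, 2, 3, 4, 6], [5, 7]].

The final insertion tableau P = [[1, 2, 3, 4, 6], [5, 7]] has shape [5, 2].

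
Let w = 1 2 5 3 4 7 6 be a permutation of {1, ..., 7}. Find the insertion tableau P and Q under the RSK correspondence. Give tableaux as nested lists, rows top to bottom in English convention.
P = [[1, 2, 3, 4, 6], [5, 7]], Q = [[1, 2, 3, 5, 6], [4, 7]]

Insert each entry of the permutation into P by Schensted row insertion, recording in Q the position of each new cell.

Insert 1: appended to row 1. P = [[1]], Q = [[1]].
Insert 2: appended to row 1. P = [[1, 2]], Q = [[1, 2]].
Insert 5: appended to row 1. P = [[1, 2, 5]], Q = [[1, 2, 3]].
Insert 3: 3 bumps 5 from row 1; 5 starts row 2. P = [[1, 2, 3], [5]], Q = [[1, 2, 3], [4]].
Insert 4: appended to row 1. P = [[1, 2, 3, 4], [5]], Q = [[1, 2, 3, 5], [4]].
Insert 7: appended to row 1. P = [[1, 2, 3, 4, 7], [5]], Q = [[1, 2, 3, 5, 6], [4]].
Insert 6: 6 bumps 7 from row 1; 7 appends to row 2. P = [[1, 2, 3, 4, 6], [5, 7]], Q = [[1, 2, 3, 5, 6], [4, 7]].

So P = [[1, 2, 3, 4, 6], [5, 7]], Q = [[1, 2, 3, 5, 6], [4, 7]].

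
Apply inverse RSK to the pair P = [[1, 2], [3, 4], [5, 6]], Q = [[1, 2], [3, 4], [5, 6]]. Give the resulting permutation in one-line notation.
Reverse RSK: for i = n, n-1, ..., 1, locate i in Q, remove the corresponding corner cell from P, and reverse-bump its entry up through P; the value ejected from row 1 is w(i).

So w = 5 6 3 4 1 2.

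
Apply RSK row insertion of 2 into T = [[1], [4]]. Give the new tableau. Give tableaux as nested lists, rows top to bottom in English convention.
2 is larger than every entry of row 1, so it is appended to row 1. The new tableau is [[1, 2], [4]].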